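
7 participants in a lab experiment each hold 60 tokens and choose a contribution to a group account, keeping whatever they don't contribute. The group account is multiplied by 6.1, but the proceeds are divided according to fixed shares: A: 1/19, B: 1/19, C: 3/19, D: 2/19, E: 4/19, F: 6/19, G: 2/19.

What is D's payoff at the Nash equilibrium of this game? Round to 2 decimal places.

A player with share s gets back 6.1·s per unit contributed, so full contribution is dominant for anyone with s > 1/6.1 = 0.1639 and zero contribution is dominant for anyone below.
The shares above 0.1639 belong to E and F, contributing 60 each; the remaining 5 contribute 0. Total contributed: 120.
D keeps 60 and receives 6.1 × 120 × 2/19 = 77.05 from the group account, for a payoff of 137.05.

137.05 tokens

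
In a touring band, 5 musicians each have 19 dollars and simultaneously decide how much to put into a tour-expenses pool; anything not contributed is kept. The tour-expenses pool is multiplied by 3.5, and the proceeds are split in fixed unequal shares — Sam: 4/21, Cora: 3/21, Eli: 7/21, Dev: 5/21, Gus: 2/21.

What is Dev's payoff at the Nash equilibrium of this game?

Each unit j contributes comes back to j as 3.5 × (j's share), so j prefers to contribute only if that share exceeds 1/3.5 = 0.2857; otherwise keeping the unit dominates.
Only Eli (7/21) clears that bar, contributing 19; the remaining 4 contribute 0. Total contributed: 19.
Dev keeps 19 and receives 3.5 × 19 × 5/21 = 15.83 from the tour-expenses pool, for a payoff of 34.83.

34.83 dollars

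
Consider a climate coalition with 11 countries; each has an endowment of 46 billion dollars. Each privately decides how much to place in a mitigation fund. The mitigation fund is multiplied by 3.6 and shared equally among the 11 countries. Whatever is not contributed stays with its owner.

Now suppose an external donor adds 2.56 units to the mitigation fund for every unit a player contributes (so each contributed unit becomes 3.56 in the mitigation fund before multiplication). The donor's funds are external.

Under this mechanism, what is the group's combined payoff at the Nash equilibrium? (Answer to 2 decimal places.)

6484.90 billion dollars

Under the mechanism each unit contributed yields 3.6 × 3.56 / 11 = 1.1651 back to its contributor per unit of net cost, which exceeds 1, making full contribution the dominant choice for everyone.
At the Nash equilibrium everyone contributes 46. Group total payoff = 3.6 × 3.56 × 506 = 6484.90.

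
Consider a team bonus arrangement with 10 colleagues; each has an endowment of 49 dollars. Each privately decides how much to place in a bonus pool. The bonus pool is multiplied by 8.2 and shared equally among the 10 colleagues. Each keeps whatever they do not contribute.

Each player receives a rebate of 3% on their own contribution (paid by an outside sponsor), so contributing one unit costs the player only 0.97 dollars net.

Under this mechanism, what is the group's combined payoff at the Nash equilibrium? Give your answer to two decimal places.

490.00 dollars

The effective private return is (8.2/10) / 0.97 = 0.8454, which is still under 1, so the mechanism doesn't change anyone's dominant strategy: zero contribution.
At the Nash equilibrium no one contributes; group total payoff = 10 × 49 = 490.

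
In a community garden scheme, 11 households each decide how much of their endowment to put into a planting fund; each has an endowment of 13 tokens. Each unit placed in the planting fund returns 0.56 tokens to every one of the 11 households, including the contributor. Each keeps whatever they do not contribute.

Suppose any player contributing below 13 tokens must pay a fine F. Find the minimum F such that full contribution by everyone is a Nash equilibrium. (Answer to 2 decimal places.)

5.72 tokens

Given the others contribute fully, the best deviation is to contribute 0 (any partial contribution still incurs the fine and gives up units whose private return 0.56 is below 1).
Deviating from 13 to 0 saves 13 tokens but forfeits the deviator's share of the drop in the planting fund: 0.56 × 13 = 7.28.
So the deviation gain is 13 − 7.28 = 5.72, and the fine must be at least 5.72 tokens to wipe it out.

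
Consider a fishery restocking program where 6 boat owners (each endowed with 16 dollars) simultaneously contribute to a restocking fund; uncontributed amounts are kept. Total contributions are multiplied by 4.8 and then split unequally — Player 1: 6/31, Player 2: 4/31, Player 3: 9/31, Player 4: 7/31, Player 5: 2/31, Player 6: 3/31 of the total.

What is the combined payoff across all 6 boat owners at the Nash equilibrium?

For player j, contributing a unit is worthwhile iff 4.8 × (j's share) ≥ 1, i.e. iff j's share is at least 0.2083.
Player 3 and Player 4 are above the threshold, contributing 16 each; the remaining 4 contribute 0. Total contributed: 32.
The restocking fund pays out 4.8 × 32 = 153.60 in total (split across the unequal shares, but the aggregate is all that matters for the group sum).
The 4 free-riders keep 16 each, adding 64. Group total = 64 + 153.60 = 217.60.

217.60 dollars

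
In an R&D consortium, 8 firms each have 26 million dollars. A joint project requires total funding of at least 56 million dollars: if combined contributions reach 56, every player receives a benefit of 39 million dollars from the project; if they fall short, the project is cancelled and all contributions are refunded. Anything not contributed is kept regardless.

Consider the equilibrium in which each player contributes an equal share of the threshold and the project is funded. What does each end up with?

58 million dollars

Equal share of the threshold: 56/8 = 7.
At this profile no one gains by cutting their contribution: any cut drops the total below 56, the project is cancelled, contributions are refunded, and the deviator ends with 26, which is less than 26 − 7 + 39 = 58. Contributing more than 7 just wastes the excess. So contributing exactly 7 is a best response.
Each player's payoff: 26 − 7 + 39 = 58.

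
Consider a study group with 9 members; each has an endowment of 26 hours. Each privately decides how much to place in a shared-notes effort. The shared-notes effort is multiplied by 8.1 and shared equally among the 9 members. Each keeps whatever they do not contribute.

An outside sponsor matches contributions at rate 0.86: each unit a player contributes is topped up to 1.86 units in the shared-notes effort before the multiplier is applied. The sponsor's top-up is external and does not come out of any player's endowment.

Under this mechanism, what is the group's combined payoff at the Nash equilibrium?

3525.44 hours

With the mechanism, a contributed unit returns 8.1 × 1.86 / 9 = 1.6740 per unit of net cost to the contributor — now above 1 — so contributing fully is weakly dominant for every player.
So the Nash equilibrium is full contribution by all 9; the group earns 8.1 × 1.86 × 234 = 3525.44.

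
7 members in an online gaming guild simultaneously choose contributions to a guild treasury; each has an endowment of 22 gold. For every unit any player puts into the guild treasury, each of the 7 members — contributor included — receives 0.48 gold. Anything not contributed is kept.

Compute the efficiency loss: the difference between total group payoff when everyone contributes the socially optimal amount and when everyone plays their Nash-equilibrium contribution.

363.44 gold

The private return per contributed unit is 0.48 < 1, so contributing 0 is dominant for every player. At the Nash equilibrium everyone keeps their 22, and the group total is 7 × 22 = 154.
Each contributed unit returns 3.360 to the group as a whole (0.48 to each of 7 players), which exceeds 1, so the social optimum is full contribution: group total = 3.360 × 154 = 517.44.
Efficiency loss = 517.44 − 154 = 363.44.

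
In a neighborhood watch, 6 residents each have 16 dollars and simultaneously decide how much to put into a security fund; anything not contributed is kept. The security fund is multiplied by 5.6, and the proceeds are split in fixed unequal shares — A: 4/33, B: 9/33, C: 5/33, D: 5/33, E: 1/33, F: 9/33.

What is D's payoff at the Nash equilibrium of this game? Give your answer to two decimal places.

Player j's private return per contributed unit is 5.6 × (j's share). Contributing is weakly dominant for j when that share is at least 1/5.6 = 0.1786, and contributing 0 is dominant otherwise.
B and F clear that bar, contributing 16 each; the remaining 4 contribute 0. Total contributed: 32.
D keeps 16 and receives 5.6 × 32 × 5/33 = 27.15 from the security fund, for a payoff of 43.15.

43.15 dollars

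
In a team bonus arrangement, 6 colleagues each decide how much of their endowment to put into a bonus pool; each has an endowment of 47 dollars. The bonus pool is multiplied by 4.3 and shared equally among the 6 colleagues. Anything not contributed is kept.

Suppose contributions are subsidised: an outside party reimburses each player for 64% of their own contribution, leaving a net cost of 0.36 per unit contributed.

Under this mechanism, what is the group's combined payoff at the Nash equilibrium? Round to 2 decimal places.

1393.08 dollars

The effective private return per unit is now (4.3/6) / 0.36 = 1.9907 > 1, so every player's dominant strategy flips to full contribution.
At the Nash equilibrium everyone contributes 47. Group total payoff = 6 × (47 × 0.64 + 4.3 × 47) = 1393.08.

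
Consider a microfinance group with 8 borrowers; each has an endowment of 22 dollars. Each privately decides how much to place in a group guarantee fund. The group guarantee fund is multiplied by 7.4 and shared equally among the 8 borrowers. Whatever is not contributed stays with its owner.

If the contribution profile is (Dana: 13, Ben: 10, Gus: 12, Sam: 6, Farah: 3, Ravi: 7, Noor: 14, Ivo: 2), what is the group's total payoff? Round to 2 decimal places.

604.80 dollars

Total contributed: 13 + 10 + 12 + 6 + 3 + 7 + 14 + 2 = 67; total kept: 8 × 22 − 67 = 109.
The group guarantee fund pays out 7.4 × 67 = 495.80 in aggregate.
Group total = 109 + 495.80 = 604.80.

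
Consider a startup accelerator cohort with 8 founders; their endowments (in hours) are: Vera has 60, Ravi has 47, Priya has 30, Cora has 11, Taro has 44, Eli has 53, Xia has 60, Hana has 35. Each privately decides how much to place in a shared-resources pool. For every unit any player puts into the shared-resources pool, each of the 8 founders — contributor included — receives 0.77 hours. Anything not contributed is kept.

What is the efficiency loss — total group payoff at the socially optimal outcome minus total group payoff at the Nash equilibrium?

1754.40 hours

The private return per contributed unit is 0.77 < 1 for everyone, so the Nash equilibrium is zero contribution and the group total is Σ E_j = 60 + 47 + 30 + 11 + 44 + 53 + 60 + 35 = 340.
Each contributed unit returns 6.160 to the group, so the social optimum is full contribution by everyone: group total = 6.160 × 340 = 2094.40.
Efficiency loss = (6.160 − 1) × 340 = 1754.40.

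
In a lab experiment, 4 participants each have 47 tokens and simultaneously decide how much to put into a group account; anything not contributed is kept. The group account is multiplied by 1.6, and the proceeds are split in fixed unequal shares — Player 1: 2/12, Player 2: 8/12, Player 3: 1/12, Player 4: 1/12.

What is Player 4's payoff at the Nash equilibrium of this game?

A player with share s gets back 1.6·s per unit contributed, so full contribution is dominant for anyone with s > 1/1.6 = 0.6250 and zero contribution is dominant for anyone below.
Only Player 2 (8/12) clears that bar, contributing 47; the remaining 3 contribute 0. Total contributed: 47.
Player 4 keeps 47 and receives 1.6 × 47 × 1/12 = 6.27 from the group account, for a payoff of 53.27.

53.27 tokens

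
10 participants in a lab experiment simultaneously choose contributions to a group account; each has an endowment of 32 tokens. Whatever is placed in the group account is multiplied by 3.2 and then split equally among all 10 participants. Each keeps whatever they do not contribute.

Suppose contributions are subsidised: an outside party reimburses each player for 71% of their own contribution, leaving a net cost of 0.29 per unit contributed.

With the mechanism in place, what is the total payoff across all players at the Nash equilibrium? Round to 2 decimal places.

Under the mechanism each unit contributed yields (3.2/10) / 0.29 = 1.1034 back to its contributor per unit of net cost, which exceeds 1, making full contribution the dominant choice for everyone.
So the Nash equilibrium is full contribution by all 10; the group earns 10 × (32 × 0.71 + 3.2 × 32) = 1251.20.

1251.20 tokens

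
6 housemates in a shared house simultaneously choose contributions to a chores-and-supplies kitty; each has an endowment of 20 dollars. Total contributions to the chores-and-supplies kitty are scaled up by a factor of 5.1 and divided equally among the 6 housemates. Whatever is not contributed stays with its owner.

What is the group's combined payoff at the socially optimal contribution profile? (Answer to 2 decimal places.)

Each contributed unit returns 5.100 to the group as a whole (0.8500 to each of 6 players), which exceeds 1, so the social optimum is full contribution: group total = 5.100 × 120 = 612.00.

612.00 dollars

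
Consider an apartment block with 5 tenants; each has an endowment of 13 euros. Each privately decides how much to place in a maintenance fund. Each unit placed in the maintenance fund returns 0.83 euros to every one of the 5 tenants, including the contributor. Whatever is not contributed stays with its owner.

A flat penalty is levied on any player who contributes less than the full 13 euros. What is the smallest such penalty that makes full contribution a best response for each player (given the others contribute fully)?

2.21 euros

Given the others contribute fully, the best deviation is to contribute 0 (any partial contribution still incurs the fine and gives up units whose private return 0.83 is below 1).
Deviating from 13 to 0 saves 13 euros but forfeits the deviator's share of the drop in the maintenance fund: 0.83 × 13 = 10.79.
So the deviation gain is 13 − 10.79 = 2.21, and the fine must be at least 2.21 euros to wipe it out.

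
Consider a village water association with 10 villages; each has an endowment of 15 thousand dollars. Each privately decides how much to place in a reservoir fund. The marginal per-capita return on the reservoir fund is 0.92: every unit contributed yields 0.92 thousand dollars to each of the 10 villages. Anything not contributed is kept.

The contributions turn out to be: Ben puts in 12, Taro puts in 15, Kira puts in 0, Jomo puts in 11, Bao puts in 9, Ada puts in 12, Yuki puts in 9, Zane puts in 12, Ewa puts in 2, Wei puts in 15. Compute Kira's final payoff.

Total contributed: 12 + 15 + 0 + 11 + 9 + 12 + 9 + 12 + 2 + 15 = 97.
Each receives 0.92 × 97 = 89.24 from the reservoir fund.
Kira keeps 15 − 0 = 15, so Kira's payoff is 15 + 89.24 = 104.24.

104.24 thousand dollars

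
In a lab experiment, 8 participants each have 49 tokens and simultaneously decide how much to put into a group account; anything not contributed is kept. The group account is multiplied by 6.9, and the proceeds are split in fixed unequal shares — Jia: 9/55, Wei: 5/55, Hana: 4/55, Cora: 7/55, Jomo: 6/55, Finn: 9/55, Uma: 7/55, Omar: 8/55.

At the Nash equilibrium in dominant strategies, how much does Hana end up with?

A player with share s gets back 6.9·s per unit contributed, so full contribution is dominant for anyone with s > 1/6.9 = 0.1449 and zero contribution is dominant for anyone below.
Jia, Finn and Omar are above the threshold, contributing 49 each; the remaining 5 contribute 0. Total contributed: 147.
Hana keeps 49 and receives 6.9 × 147 × 4/55 = 73.77 from the group account, for a payoff of 122.77.

122.77 tokens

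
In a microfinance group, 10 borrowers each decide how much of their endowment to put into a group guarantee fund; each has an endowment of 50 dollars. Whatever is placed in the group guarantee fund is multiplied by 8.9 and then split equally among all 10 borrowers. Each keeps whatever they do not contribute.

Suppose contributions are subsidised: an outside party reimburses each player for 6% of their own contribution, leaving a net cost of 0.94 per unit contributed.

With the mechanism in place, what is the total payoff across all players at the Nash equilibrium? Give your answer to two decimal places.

With the mechanism, a contributed unit returns (8.9/10) / 0.94 = 0.9468 per unit of net cost — still below 1 — so contributing 0 remains dominant for every player.
Everyone keeps their endowment and the group total is 10 × 50 = 500.

500.00 dollars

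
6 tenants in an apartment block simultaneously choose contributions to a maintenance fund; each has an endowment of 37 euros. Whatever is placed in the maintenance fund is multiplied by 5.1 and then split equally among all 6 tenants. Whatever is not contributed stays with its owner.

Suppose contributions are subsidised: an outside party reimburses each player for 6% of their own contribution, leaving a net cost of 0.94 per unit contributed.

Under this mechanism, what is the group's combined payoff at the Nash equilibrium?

222.00 euros

The effective private return is (5.1/6) / 0.94 = 0.9043, which is still under 1, so the mechanism doesn't change anyone's dominant strategy: zero contribution.
Everyone keeps their endowment and the group total is 6 × 37 = 222.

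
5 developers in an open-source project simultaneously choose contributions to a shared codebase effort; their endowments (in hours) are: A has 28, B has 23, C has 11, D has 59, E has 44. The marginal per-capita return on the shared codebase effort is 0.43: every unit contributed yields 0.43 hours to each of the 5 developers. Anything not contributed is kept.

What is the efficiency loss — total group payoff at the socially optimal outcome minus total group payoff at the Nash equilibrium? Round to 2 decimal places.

The private return per contributed unit is 0.43 < 1 for everyone, so the Nash equilibrium is zero contribution and the group total is Σ E_j = 28 + 23 + 11 + 59 + 44 = 165.
Each contributed unit returns 2.150 to the group, so the social optimum is full contribution by everyone: group total = 2.150 × 165 = 354.75.
Efficiency loss = (2.150 − 1) × 165 = 189.75.

189.75 hours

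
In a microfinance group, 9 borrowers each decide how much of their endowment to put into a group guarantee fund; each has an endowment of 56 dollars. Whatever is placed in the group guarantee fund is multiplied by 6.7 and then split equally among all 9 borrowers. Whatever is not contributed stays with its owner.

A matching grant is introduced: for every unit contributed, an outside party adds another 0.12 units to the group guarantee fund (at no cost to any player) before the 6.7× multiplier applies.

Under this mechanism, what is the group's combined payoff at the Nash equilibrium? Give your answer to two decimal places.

504.00 dollars

With the mechanism, a contributed unit returns 6.7 × 1.12 / 9 = 0.8338 per unit of net cost — still below 1 — so contributing 0 remains dominant for every player.
Everyone keeps their endowment and the group total is 9 × 56 = 504.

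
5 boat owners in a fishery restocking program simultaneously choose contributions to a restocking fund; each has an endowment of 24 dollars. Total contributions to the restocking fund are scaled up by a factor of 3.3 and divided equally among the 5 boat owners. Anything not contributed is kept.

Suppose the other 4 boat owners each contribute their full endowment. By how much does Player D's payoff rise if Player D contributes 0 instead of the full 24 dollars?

Switching from a contribution of 24 to 0 lets Player D keep an extra 24 dollars, but lowers the restocking fund by 24, which costs Player D their own share of that drop: 3.3/5 × 24 = 15.84.
Net gain = 24 − 15.84 = 8.16. The private return per contributed unit (0.6600) is below 1, so free-riding is indeed the best response regardless of what the others do.

8.16 dollars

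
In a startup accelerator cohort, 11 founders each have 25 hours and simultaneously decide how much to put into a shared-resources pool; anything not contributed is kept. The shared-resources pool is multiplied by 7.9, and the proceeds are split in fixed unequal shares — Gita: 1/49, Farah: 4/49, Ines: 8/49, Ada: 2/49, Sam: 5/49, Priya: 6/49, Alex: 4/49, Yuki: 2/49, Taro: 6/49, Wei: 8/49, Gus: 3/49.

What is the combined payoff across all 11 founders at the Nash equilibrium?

620.00 hours

For player j, contributing a unit is worthwhile iff 7.9 × (j's share) ≥ 1, i.e. iff j's share is at least 0.1266.
The shares above 0.1266 belong to Ines and Wei, contributing 25 each; the remaining 9 contribute 0. Total contributed: 50.
The shared-resources pool pays out 7.9 × 50 = 395.00 in total (split across the unequal shares, but the aggregate is all that matters for the group sum).
The 9 free-riders keep 25 each, adding 225. Group total = 225 + 395.00 = 620.00.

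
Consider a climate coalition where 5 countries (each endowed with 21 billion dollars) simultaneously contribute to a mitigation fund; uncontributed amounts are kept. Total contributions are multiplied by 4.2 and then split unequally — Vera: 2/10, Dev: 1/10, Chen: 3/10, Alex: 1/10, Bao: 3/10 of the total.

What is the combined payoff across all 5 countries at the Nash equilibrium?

Player j's private return per contributed unit is 4.2 × (j's share). Contributing is weakly dominant for j when that share is at least 1/4.2 = 0.2381, and contributing 0 is dominant otherwise.
The shares above 0.2381 belong to Chen and Bao, contributing 21 each; the remaining 3 contribute 0. Total contributed: 42.
The mitigation fund pays out 4.2 × 42 = 176.40 in total (split across the unequal shares, but the aggregate is all that matters for the group sum).
The 3 free-riders keep 21 each, adding 63. Group total = 63 + 176.40 = 239.40.

239.40 billion dollars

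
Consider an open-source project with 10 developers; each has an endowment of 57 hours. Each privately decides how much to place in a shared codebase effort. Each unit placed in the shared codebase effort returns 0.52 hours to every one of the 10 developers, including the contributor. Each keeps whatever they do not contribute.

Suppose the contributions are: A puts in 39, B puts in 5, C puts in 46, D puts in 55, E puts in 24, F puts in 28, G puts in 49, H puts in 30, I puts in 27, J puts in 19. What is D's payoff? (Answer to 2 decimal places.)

Total contributed: 39 + 5 + 46 + 55 + 24 + 28 + 49 + 30 + 27 + 19 = 322.
Each receives 0.52 × 322 = 167.44 from the shared codebase effort.
D keeps 57 − 55 = 2, so D's payoff is 2 + 167.44 = 169.44.

169.44 hours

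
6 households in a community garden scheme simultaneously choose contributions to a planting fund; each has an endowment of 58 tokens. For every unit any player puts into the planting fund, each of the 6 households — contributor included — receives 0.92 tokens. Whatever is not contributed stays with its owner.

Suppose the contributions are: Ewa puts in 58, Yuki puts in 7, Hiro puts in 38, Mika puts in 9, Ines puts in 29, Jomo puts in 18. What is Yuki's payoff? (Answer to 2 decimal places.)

Total contributed: 58 + 7 + 38 + 9 + 29 + 18 = 159.
Each receives 0.92 × 159 = 146.28 from the planting fund.
Yuki keeps 58 − 7 = 51, so Yuki's payoff is 51 + 146.28 = 197.28.

197.28 tokens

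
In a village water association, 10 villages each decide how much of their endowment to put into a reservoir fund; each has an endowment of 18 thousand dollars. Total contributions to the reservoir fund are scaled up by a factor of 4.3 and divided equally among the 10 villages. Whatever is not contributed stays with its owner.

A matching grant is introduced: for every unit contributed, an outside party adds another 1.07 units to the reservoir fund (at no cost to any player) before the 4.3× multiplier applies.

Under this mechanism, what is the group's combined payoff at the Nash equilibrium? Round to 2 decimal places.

Even with the mechanism, each unit contributed returns only 4.3 × 2.07 / 10 = 0.8901 per unit of net cost, so contributing nothing is still dominant.
At the Nash equilibrium no one contributes; group total payoff = 10 × 18 = 180.

180.00 thousand dollars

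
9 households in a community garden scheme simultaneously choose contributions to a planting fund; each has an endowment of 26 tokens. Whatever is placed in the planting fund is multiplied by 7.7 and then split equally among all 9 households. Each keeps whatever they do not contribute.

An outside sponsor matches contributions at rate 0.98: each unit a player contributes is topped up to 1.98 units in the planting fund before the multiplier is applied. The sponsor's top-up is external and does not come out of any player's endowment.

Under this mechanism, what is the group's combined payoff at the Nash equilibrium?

3567.56 tokens

The effective private return per unit is now 7.7 × 1.98 / 9 = 1.6940 > 1, so every player's dominant strategy flips to full contribution.
At the Nash equilibrium everyone contributes 26. Group total payoff = 7.7 × 1.98 × 234 = 3567.56.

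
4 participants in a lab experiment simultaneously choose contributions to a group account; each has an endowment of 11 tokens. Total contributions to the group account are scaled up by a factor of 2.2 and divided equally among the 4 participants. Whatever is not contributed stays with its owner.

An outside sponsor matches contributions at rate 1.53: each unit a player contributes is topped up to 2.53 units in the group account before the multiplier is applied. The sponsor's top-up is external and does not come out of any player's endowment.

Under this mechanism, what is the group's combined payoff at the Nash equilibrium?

244.90 tokens

Under the mechanism each unit contributed yields 2.2 × 2.53 / 4 = 1.3915 back to its contributor per unit of net cost, which exceeds 1, making full contribution the dominant choice for everyone.
So the Nash equilibrium is full contribution by all 4; the group earns 2.2 × 2.53 × 44 = 244.90.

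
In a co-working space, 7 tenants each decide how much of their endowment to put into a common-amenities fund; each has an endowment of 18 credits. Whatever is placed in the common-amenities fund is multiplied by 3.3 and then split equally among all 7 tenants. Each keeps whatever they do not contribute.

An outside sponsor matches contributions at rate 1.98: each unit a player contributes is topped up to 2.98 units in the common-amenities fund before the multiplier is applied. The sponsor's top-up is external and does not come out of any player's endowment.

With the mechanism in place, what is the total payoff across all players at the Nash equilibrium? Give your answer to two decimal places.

1239.08 credits

With the mechanism, a contributed unit returns 3.3 × 2.98 / 7 = 1.4049 per unit of net cost to the contributor — now above 1 — so contributing fully is weakly dominant for every player.
So the Nash equilibrium is full contribution by all 7; the group earns 3.3 × 2.98 × 126 = 1239.08.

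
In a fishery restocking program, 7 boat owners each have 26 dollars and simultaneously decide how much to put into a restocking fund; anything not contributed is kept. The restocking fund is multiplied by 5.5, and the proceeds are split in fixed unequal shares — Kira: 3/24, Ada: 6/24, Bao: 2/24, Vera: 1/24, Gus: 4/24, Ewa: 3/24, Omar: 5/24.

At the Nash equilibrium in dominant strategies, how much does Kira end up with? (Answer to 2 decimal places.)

61.75 dollars

Player j's private return per contributed unit is 5.5 × (j's share). Contributing is weakly dominant for j when that share is at least 1/5.5 = 0.1818, and contributing 0 is dominant otherwise.
The shares above 0.1818 belong to Ada and Omar, contributing 26 each; the remaining 5 contribute 0. Total contributed: 52.
Kira keeps 26 and receives 5.5 × 52 × 3/24 = 35.75 from the restocking fund, for a payoff of 61.75.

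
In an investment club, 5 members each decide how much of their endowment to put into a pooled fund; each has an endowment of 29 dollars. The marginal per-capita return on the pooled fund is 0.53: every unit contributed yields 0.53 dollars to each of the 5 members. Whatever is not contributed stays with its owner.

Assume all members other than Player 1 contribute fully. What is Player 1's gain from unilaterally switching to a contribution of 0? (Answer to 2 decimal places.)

13.63 dollars

Switching from a contribution of 29 to 0 lets Player 1 keep an extra 29 dollars, but lowers the pooled fund by 29, which costs Player 1 their own share of that drop: 0.53 × 29 = 15.37.
Net gain = 29 − 15.37 = 13.63. The private return per contributed unit (0.53) is below 1, so free-riding is indeed the best response regardless of what the others do.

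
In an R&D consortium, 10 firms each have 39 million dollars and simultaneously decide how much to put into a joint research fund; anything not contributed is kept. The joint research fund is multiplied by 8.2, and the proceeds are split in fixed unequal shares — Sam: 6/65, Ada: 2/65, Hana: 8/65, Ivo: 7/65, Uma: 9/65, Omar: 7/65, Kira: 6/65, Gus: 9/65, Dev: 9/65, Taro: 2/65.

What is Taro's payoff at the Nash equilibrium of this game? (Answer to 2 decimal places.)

78.36 million dollars

For player j, contributing a unit is worthwhile iff 8.2 × (j's share) ≥ 1, i.e. iff j's share is at least 0.1220.
Hana, Uma, Gus and Dev clear that bar, contributing 39 each; the remaining 6 contribute 0. Total contributed: 156.
Taro keeps 39 and receives 8.2 × 156 × 2/65 = 39.36 from the joint research fund, for a payoff of 78.36.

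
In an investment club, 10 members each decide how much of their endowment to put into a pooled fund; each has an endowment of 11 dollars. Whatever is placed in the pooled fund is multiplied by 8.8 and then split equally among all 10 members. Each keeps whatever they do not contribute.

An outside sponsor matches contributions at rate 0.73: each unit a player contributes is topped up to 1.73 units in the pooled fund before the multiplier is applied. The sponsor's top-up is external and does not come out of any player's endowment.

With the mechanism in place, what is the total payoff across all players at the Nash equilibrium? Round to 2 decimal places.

1674.64 dollars

Under the mechanism each unit contributed yields 8.8 × 1.73 / 10 = 1.5224 back to its contributor per unit of net cost, which exceeds 1, making full contribution the dominant choice for everyone.
At the Nash equilibrium everyone contributes 11. Group total payoff = 8.8 × 1.73 × 110 = 1674.64.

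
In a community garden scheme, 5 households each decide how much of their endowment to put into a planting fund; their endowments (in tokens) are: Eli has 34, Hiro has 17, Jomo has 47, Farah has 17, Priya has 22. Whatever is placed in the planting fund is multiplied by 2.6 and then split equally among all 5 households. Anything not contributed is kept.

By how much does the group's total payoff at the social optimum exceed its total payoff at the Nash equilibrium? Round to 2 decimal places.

219.20 tokens

The private return per contributed unit is 2.6/5 = 0.5200 < 1 for every player regardless of endowment, so the Nash equilibrium is zero contribution and the group total is Σ E_j = 34 + 17 + 47 + 17 + 22 = 137.
Each contributed unit returns 2.600 to the group, so the social optimum is full contribution by everyone: group total = 2.600 × 137 = 356.20.
Efficiency loss = (2.600 − 1) × 137 = 219.20.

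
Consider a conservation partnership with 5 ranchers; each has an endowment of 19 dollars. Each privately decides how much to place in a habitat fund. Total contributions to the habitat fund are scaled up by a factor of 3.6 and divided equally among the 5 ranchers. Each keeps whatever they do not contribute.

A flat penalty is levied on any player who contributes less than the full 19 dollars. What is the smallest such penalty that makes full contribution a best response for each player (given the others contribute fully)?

5.32 dollars

Given the others contribute fully, the best deviation is to contribute 0 (any partial contribution still incurs the fine and gives up units whose private return 0.7200 is below 1).
Deviating from 19 to 0 saves 19 dollars but forfeits the deviator's share of the drop in the habitat fund: 3.6/5 × 19 = 13.68.
So the deviation gain is 19 − 13.68 = 5.32, and the fine must be at least 5.32 dollars to wipe it out.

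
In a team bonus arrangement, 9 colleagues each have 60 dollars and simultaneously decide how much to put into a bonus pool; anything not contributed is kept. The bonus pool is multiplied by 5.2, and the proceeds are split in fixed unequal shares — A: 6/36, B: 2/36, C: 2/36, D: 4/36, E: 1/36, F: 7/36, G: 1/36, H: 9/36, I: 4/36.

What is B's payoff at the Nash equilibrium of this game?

Player j's private return per contributed unit is 5.2 × (j's share). Contributing is weakly dominant for j when that share is at least 1/5.2 = 0.1923, and contributing 0 is dominant otherwise.
The shares above 0.1923 belong to F and H, contributing 60 each; the remaining 7 contribute 0. Total contributed: 120.
B keeps 60 and receives 5.2 × 120 × 2/36 = 34.67 from the bonus pool, for a payoff of 94.67.

94.67 dollars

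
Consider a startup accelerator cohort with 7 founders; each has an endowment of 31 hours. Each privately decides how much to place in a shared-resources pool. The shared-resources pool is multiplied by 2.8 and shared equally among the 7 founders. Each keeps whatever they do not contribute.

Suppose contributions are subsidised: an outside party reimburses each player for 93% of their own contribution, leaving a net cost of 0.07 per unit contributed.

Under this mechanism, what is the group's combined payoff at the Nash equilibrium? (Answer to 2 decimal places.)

Under the mechanism each unit contributed yields (2.8/7) / 0.07 = 5.7143 back to its contributor per unit of net cost, which exceeds 1, making full contribution the dominant choice for everyone.
So the Nash equilibrium is full contribution by all 7; the group earns 7 × (31 × 0.93 + 2.8 × 31) = 809.41.

809.41 hours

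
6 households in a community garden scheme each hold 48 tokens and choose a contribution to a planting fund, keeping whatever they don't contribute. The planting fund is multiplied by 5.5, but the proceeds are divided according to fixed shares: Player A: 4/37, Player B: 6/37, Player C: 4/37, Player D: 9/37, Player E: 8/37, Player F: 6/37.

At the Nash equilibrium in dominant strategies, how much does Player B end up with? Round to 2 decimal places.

For player j, contributing a unit is worthwhile iff 5.5 × (j's share) ≥ 1, i.e. iff j's share is at least 0.1818.
Player D and Player E clear that bar, contributing 48 each; the remaining 4 contribute 0. Total contributed: 96.
Player B keeps 48 and receives 5.5 × 96 × 6/37 = 85.62 from the planting fund, for a payoff of 133.62.

133.62 tokens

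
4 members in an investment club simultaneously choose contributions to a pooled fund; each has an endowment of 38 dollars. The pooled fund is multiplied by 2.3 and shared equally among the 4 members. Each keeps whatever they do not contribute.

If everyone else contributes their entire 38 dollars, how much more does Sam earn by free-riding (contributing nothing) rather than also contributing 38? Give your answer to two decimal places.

Switching from a contribution of 38 to 0 lets Sam keep an extra 38 dollars, but lowers the pooled fund by 38, which costs Sam their own share of that drop: 2.3/4 × 38 = 21.85.
Net gain = 38 − 21.85 = 16.15. The private return per contributed unit (0.5750) is below 1, so free-riding is indeed the best response regardless of what the others do.

16.15 dollars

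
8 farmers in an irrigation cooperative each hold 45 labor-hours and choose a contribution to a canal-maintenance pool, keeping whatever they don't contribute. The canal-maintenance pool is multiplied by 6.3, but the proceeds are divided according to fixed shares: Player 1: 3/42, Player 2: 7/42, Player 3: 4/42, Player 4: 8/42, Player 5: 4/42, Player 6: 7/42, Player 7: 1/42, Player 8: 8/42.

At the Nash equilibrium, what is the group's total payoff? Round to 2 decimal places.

1314.00 labor-hours

A player with share s gets back 6.3·s per unit contributed, so full contribution is dominant for anyone with s > 1/6.3 = 0.1587 and zero contribution is dominant for anyone below.
Player 2, Player 4, Player 6 and Player 8 clear that bar, contributing 45 each; the remaining 4 contribute 0. Total contributed: 180.
The canal-maintenance pool pays out 6.3 × 180 = 1134.00 in total (split across the unequal shares, but the aggregate is all that matters for the group sum).
The 4 free-riders keep 45 each, adding 180. Group total = 180 + 1134.00 = 1314.00.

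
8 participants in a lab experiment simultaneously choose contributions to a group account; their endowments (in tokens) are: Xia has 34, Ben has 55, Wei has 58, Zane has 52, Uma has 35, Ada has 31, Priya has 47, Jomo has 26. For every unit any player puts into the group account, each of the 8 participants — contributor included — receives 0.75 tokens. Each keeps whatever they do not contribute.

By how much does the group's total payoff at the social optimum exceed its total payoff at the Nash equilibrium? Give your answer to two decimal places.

The private return per contributed unit is 0.75 < 1 for everyone, so the Nash equilibrium is zero contribution and the group total is Σ E_j = 34 + 55 + 58 + 52 + 35 + 31 + 47 + 26 = 338.
Each contributed unit returns 6.000 to the group, so the social optimum is full contribution by everyone: group total = 6.000 × 338 = 2028.00.
Efficiency loss = (6.000 − 1) × 338 = 1690.00.

1690.00 tokens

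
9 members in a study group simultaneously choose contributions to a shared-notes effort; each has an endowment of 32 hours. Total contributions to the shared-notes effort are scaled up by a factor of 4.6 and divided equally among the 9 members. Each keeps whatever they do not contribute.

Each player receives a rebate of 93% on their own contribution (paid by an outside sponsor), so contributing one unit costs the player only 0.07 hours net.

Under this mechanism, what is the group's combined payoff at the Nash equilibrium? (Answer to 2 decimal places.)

With the mechanism, a contributed unit returns (4.6/9) / 0.07 = 7.3016 per unit of net cost to the contributor — now above 1 — so contributing fully is weakly dominant for every player.
At the Nash equilibrium everyone contributes 32. Group total payoff = 9 × (32 × 0.93 + 4.6 × 32) = 1592.64.

1592.64 hours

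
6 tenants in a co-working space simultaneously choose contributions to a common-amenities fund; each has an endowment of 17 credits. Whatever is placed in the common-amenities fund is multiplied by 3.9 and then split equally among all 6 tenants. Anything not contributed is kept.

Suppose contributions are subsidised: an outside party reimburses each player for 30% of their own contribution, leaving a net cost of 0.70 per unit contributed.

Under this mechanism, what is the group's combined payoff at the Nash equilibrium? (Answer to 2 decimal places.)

With the mechanism, a contributed unit returns (3.9/6) / 0.70 = 0.9286 per unit of net cost — still below 1 — so contributing 0 remains dominant for every player.
Everyone keeps their endowment and the group total is 6 × 17 = 102.

102.00 credits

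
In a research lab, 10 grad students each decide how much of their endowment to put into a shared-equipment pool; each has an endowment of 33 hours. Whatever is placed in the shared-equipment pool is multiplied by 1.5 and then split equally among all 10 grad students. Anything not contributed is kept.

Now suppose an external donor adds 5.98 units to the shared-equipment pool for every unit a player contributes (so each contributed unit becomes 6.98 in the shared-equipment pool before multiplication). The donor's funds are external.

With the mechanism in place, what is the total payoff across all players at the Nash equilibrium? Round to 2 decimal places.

3455.10 hours

The effective private return per unit is now 1.5 × 6.98 / 10 = 1.0470 > 1, so every player's dominant strategy flips to full contribution.
At the Nash equilibrium everyone contributes 33. Group total payoff = 1.5 × 6.98 × 330 = 3455.10.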